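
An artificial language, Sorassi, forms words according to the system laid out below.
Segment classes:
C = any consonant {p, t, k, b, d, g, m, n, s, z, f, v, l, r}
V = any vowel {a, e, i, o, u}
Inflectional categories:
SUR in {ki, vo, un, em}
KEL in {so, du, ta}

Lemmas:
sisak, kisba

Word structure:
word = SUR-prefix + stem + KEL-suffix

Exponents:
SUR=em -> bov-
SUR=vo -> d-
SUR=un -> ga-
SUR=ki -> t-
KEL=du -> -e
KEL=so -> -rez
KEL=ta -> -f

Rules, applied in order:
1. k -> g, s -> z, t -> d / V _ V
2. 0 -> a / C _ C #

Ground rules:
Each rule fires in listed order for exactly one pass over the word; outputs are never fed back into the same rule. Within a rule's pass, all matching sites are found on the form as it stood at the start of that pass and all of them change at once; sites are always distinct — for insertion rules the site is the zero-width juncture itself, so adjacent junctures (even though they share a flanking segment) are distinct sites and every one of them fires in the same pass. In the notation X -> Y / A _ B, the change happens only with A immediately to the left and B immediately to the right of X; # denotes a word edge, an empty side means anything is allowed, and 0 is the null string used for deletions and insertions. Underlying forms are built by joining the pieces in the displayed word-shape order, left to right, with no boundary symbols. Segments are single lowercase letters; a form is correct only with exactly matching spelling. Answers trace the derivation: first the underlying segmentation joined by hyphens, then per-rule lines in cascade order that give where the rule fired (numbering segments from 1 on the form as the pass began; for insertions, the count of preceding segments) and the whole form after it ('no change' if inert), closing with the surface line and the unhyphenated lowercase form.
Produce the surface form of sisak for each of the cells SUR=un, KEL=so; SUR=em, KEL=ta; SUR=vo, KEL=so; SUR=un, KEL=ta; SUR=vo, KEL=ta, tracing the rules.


cell SUR=un, KEL=so:
underlying: ga-sisak-rez
1. k -> g, s -> z, t -> d / V _ V: fires at position(s) 3, 5: gazizakrez
2. 0 -> a / C _ C #: no change
surface: gazizakrez

cell SUR=em, KEL=ta:
underlying: bov-sisak-f
1. k -> g, s -> z, t -> d / V _ V: fires at position(s) 6: bovsizakf
2. 0 -> a / C _ C #: inserts after position(s) 8: bovsizakaf
surface: bovsizakaf

cell SUR=vo, KEL=so:
underlying: d-sisak-rez
1. k -> g, s -> z, t -> d / V _ V: fires at position(s) 4: dsizakrez
2. 0 -> a / C _ C #: no change
surface: dsizakrez

cell SUR=un, KEL=ta:
underlying: ga-sisak-f
1. k -> g, s -> z, t -> d / V _ V: fires at position(s) 3, 5: gazizakf
2. 0 -> a / C _ C #: inserts after position(s) 7: gazizakaf
surface: gazizakaf

cell SUR=vo, KEL=ta:
underlying: d-sisak-f
1. k -> g, s -> z, t -> d / V _ V: fires at position(s) 4: dsizakf
2. 0 -> a / C _ C #: inserts after position(s) 6: dsizakaf
surface: dsizakaf


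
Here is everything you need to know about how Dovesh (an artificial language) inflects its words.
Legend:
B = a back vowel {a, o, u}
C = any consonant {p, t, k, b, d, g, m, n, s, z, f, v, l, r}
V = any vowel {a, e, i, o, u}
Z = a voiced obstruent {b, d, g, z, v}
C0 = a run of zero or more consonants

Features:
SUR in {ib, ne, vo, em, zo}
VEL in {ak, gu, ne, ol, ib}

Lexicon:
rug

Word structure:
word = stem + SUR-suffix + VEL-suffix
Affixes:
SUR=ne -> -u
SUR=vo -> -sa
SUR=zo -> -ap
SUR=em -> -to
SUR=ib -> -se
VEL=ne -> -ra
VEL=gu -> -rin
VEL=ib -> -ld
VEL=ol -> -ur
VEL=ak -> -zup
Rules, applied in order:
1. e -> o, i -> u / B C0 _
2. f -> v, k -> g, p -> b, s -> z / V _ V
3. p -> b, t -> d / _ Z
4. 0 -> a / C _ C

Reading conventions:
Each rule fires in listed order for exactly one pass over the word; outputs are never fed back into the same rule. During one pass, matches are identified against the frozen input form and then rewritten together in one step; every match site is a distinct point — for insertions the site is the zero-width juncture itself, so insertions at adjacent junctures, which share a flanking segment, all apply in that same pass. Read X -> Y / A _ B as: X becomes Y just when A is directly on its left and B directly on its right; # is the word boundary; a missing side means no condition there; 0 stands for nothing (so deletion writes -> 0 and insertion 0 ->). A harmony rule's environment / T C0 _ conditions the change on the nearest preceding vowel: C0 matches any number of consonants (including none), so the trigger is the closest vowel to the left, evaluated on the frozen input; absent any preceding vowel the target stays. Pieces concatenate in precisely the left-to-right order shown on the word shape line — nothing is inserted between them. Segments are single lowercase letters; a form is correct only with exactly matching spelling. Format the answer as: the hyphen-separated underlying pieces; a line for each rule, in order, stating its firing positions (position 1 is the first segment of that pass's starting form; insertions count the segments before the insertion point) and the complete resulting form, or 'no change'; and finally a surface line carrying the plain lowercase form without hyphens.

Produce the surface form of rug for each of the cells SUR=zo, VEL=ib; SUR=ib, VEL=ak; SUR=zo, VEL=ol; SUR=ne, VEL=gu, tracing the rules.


cell SUR=zo, VEL=ib:
underlying: rug-ap-ld
1. e -> o, i -> u / B C0 _: no change
2. f -> v, k -> g, p -> b, s -> z / V _ V: no change
3. p -> b, t -> d / _ Z: no change
4. 0 -> a / C _ C: inserts after position(s) 5, 6: rugapalad
surface: rugapalad

cell SUR=ib, VEL=ak:
underlying: rug-se-zup
1. e -> o, i -> u / B C0 _: fires at position(s) 5: rugsozup
2. f -> v, k -> g, p -> b, s -> z / V _ V: no change
3. p -> b, t -> d / _ Z: no change
4. 0 -> a / C _ C: inserts after position(s) 3: rugasozup
surface: rugasozup

cell SUR=zo, VEL=ol:
underlying: rug-ap-ur
1. e -> o, i -> u / B C0 _: no change
2. f -> v, k -> g, p -> b, s -> z / V _ V: fires at position(s) 5: rugabur
3. p -> b, t -> d / _ Z: no change
4. 0 -> a / C _ C: no change
surface: rugabur

cell SUR=ne, VEL=gu:
underlying: rug-u-rin
1. e -> o, i -> u / B C0 _: fires at position(s) 6: rugurun
2. f -> v, k -> g, p -> b, s -> z / V _ V: no change
3. p -> b, t -> d / _ Z: no change
4. 0 -> a / C _ C: no change
surface: rugurun


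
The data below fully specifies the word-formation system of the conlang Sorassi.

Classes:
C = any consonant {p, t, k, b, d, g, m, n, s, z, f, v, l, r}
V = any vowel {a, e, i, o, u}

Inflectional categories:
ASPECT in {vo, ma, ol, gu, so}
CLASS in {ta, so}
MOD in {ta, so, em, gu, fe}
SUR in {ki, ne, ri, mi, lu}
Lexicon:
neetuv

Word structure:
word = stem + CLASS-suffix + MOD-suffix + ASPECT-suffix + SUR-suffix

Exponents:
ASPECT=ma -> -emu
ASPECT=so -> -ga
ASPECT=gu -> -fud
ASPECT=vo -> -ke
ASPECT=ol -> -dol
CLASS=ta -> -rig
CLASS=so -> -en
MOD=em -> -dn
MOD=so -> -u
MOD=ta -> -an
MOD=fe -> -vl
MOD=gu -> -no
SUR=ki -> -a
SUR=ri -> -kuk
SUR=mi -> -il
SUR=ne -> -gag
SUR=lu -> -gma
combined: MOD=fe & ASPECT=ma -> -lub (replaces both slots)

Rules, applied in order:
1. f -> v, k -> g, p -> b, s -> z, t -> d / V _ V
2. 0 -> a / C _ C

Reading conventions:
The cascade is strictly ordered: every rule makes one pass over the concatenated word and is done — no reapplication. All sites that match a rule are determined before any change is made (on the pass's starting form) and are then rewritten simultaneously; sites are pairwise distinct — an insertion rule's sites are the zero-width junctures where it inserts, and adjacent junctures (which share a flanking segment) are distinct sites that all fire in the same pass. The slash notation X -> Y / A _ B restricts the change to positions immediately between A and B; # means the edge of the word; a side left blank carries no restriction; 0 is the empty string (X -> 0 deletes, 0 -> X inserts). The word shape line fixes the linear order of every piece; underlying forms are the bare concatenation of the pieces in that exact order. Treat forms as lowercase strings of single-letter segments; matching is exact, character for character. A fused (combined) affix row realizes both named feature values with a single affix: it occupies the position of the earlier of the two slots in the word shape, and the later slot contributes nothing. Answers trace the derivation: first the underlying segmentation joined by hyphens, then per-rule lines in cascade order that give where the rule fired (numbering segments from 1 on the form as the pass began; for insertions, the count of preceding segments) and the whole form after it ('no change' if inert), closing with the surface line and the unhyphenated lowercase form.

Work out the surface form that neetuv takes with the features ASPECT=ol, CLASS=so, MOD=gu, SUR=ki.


underlying: neetuv-en-no-dol-a
1. f -> v, k -> g, p -> b, s -> z, t -> d / V _ V: fires at position(s) 4: needuvennodola
2. 0 -> a / C _ C: inserts after position(s) 8: needuvenanodola
surface: needuvenanodola


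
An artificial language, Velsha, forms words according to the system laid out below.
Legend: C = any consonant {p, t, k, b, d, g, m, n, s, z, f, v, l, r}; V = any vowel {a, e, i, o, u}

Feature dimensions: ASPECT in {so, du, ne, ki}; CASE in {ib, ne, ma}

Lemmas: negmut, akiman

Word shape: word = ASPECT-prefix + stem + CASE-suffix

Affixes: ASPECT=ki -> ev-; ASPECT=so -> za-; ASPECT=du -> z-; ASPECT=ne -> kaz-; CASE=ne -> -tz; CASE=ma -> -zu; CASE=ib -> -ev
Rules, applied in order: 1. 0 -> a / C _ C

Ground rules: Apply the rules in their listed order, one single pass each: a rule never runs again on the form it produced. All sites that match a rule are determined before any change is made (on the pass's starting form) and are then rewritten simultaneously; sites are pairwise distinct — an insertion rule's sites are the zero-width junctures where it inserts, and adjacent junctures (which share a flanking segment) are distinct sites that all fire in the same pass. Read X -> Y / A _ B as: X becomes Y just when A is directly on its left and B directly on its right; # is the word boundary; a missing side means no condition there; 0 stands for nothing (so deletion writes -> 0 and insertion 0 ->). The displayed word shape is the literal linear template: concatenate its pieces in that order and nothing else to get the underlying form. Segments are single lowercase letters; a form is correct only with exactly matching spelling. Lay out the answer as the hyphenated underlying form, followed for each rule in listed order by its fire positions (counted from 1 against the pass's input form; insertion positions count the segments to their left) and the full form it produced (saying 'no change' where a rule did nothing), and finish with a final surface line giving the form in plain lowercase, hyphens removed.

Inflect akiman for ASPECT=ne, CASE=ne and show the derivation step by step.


underlying: kaz-akiman-tz
1. 0 -> a / C _ C: inserts after position(s) 9, 10: kazakimanataz
surface: kazakimanataz


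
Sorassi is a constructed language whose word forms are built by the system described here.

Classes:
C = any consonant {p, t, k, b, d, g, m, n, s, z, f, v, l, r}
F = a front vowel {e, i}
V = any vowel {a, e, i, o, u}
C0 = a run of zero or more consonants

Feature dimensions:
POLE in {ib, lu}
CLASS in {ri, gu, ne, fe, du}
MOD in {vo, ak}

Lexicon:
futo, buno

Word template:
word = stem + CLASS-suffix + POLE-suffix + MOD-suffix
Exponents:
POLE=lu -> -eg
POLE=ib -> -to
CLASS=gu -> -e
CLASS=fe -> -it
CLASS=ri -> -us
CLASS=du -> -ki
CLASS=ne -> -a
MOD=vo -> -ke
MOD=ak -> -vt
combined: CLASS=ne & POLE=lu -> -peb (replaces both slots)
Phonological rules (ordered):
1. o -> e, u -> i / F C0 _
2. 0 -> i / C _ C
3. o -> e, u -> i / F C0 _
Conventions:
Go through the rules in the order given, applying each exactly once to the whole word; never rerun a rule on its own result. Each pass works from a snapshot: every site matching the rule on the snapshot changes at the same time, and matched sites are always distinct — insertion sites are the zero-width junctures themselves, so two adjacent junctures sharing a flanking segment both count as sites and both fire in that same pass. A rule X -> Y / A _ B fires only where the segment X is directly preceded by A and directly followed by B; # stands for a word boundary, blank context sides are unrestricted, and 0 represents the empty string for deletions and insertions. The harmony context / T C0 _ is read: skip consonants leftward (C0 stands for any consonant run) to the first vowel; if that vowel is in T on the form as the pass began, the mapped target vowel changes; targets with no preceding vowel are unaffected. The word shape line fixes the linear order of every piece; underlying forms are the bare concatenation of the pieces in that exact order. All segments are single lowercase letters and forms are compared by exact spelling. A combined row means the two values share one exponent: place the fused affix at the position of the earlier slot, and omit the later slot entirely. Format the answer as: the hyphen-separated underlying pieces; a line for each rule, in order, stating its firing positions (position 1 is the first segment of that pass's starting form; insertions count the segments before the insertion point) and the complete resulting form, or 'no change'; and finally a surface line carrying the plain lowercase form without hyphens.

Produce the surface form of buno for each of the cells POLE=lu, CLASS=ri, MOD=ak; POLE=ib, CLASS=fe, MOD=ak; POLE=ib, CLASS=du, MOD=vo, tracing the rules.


cell POLE=lu, CLASS=ri, MOD=ak:
underlying: buno-us-eg-vt
1. o -> e, u -> i / F C0 _: no change
2. 0 -> i / C _ C: inserts after position(s) 8, 9: bunousegivit
3. o -> e, u -> i / F C0 _: no change
surface: bunousegivit

cell POLE=ib, CLASS=fe, MOD=ak:
underlying: buno-it-to-vt
1. o -> e, u -> i / F C0 _: fires at position(s) 8: bunoittevt
2. 0 -> i / C _ C: inserts after position(s) 6, 9: bunoititevit
3. o -> e, u -> i / F C0 _: no change
surface: bunoititevit

cell POLE=ib, CLASS=du, MOD=vo:
underlying: buno-ki-to-ke
1. o -> e, u -> i / F C0 _: fires at position(s) 8: bunokiteke
2. 0 -> i / C _ C: no change
3. o -> e, u -> i / F C0 _: no change
surface: bunokiteke


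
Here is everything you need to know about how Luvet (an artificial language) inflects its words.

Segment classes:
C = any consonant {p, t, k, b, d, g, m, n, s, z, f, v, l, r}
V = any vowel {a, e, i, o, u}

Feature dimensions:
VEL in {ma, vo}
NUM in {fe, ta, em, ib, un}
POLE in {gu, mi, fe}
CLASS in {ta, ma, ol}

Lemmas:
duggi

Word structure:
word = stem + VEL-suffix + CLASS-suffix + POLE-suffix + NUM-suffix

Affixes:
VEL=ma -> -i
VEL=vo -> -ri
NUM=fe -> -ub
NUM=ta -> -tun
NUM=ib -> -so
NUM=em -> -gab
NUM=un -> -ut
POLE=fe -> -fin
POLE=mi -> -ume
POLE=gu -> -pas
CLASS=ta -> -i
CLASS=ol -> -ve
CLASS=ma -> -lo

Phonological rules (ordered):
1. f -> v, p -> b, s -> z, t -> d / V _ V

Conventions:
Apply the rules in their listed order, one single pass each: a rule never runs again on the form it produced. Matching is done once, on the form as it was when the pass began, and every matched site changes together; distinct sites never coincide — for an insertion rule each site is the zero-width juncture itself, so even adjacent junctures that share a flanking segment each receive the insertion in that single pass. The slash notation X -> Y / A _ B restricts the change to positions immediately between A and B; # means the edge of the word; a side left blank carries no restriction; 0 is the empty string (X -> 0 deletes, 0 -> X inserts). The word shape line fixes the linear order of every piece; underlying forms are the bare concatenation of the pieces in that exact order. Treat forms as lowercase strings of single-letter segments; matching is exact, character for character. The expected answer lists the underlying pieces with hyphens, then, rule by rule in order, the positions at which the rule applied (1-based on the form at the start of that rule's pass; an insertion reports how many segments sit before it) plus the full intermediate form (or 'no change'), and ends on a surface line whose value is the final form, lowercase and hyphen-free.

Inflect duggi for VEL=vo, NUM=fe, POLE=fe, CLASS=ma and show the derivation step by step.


underlying: duggi-ri-lo-fin-ub
1. f -> v, p -> b, s -> z, t -> d / V _ V: fires at position(s) 10: duggirilovinub
surface: duggirilovinub


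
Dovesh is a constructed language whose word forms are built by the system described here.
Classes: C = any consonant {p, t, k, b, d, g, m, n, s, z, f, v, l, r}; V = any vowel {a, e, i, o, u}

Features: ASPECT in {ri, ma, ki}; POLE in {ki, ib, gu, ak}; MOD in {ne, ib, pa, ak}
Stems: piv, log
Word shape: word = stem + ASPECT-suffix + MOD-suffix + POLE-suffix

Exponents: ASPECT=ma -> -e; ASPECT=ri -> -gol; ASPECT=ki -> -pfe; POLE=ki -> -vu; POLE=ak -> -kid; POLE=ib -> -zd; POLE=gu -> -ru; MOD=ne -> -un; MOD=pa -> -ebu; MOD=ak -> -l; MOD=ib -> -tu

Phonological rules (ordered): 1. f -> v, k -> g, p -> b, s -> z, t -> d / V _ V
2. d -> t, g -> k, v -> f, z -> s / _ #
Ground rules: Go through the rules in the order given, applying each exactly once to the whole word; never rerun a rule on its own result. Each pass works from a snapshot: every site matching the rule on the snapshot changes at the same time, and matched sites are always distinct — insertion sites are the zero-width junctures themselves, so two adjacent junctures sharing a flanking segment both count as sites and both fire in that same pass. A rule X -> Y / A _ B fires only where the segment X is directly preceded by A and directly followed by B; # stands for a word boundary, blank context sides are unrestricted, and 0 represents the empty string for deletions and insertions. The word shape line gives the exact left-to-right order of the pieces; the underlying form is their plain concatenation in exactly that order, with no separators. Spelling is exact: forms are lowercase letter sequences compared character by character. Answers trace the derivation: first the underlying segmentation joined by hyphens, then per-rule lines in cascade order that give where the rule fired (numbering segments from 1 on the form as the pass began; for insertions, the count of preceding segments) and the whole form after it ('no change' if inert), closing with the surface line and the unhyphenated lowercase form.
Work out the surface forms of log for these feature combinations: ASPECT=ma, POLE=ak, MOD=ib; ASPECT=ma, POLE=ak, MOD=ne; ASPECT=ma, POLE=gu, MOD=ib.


cell ASPECT=ma, POLE=ak, MOD=ib:
underlying: log-e-tu-kid
1. f -> v, k -> g, p -> b, s -> z, t -> d / V _ V: fires at position(s) 5, 7: logedugid
2. d -> t, g -> k, v -> f, z -> s / _ #: fires at position(s) 9: logedugit
surface: logedugit

cell ASPECT=ma, POLE=ak, MOD=ne:
underlying: log-e-un-kid
1. f -> v, k -> g, p -> b, s -> z, t -> d / V _ V: no change
2. d -> t, g -> k, v -> f, z -> s / _ #: fires at position(s) 9: logeunkit
surface: logeunkit

cell ASPECT=ma, POLE=gu, MOD=ib:
underlying: log-e-tu-ru
1. f -> v, k -> g, p -> b, s -> z, t -> d / V _ V: fires at position(s) 5: logeduru
2. d -> t, g -> k, v -> f, z -> s / _ #: no change
surface: logeduru


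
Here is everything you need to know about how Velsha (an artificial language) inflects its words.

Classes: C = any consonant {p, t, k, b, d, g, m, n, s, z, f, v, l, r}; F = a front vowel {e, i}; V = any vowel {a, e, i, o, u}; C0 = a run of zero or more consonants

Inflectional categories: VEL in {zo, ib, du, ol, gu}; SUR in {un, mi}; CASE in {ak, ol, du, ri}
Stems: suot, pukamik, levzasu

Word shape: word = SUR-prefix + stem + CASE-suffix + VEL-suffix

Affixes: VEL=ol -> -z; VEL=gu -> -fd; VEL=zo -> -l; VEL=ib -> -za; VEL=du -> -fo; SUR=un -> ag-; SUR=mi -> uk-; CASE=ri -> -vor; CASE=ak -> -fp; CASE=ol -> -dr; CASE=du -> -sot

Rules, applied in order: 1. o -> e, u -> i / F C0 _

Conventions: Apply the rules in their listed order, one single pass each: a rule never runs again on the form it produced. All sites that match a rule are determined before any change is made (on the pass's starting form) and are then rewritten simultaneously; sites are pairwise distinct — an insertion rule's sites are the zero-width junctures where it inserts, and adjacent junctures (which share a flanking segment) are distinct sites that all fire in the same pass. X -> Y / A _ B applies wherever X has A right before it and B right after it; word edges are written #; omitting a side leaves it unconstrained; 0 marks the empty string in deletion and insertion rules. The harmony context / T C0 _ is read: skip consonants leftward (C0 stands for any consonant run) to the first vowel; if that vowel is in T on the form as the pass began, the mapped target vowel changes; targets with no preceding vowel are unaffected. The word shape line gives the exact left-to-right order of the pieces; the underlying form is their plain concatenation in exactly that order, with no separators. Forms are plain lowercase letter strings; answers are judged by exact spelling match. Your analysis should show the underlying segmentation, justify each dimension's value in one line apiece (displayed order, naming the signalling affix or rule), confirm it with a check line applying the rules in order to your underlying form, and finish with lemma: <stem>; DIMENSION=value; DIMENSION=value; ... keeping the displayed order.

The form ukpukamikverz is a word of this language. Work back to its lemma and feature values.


underlying: uk-pukamik-vor-z
VEL=ol - signalled by the affix -z
SUR=mi - signalled by the affix uk-
CASE=ri - signalled by the affix -vor
check: ukpukamikvorz -> ukpukamikverz
lemma: pukamik; VEL=ol; SUR=mi; CASE=ri


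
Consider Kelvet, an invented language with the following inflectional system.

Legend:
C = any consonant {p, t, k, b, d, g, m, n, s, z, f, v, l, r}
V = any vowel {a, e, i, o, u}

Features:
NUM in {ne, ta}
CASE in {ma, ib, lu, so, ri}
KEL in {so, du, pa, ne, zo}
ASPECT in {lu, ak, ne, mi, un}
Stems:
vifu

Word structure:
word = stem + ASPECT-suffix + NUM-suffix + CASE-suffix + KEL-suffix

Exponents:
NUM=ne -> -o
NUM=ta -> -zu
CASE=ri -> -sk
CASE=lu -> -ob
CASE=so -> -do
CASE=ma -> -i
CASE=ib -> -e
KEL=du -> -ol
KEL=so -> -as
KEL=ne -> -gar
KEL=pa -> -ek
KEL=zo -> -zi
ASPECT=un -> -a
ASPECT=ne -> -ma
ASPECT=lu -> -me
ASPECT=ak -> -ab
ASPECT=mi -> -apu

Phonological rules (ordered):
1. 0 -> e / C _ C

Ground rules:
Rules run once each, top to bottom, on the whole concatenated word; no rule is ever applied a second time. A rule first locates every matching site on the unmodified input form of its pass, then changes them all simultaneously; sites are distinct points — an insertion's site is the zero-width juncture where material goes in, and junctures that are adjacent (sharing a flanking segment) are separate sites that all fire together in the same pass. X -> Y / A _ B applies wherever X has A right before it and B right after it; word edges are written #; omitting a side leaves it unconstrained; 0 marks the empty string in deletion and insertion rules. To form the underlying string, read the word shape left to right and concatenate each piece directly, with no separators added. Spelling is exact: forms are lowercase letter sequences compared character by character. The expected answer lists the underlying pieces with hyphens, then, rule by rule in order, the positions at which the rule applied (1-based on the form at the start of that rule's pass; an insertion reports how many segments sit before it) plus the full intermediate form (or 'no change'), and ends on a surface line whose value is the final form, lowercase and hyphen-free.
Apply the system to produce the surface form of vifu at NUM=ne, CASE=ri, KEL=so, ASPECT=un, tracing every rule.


underlying: vifu-a-o-sk-as
1. 0 -> e / C _ C: inserts after position(s) 7: vifuaosekas
surface: vifuaosekas


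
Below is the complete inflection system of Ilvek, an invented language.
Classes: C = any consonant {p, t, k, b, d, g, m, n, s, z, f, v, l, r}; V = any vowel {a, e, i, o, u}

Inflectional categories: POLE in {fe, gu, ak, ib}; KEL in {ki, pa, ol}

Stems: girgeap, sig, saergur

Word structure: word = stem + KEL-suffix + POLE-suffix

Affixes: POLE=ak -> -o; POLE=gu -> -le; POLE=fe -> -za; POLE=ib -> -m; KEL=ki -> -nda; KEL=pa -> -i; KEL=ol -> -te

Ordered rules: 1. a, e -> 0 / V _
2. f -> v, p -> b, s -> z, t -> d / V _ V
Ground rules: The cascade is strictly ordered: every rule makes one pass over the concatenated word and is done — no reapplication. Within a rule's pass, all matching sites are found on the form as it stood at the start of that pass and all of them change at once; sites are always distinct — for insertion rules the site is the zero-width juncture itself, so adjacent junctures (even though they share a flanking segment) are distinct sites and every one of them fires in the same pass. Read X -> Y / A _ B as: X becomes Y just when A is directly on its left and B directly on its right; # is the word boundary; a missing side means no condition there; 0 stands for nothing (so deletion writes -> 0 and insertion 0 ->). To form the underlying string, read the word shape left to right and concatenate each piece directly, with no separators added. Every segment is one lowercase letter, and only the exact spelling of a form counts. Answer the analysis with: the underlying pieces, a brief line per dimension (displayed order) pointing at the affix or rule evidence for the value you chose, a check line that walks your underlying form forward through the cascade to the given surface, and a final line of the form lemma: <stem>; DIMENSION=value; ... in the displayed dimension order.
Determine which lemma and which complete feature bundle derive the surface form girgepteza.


underlying: girgeap-te-za
POLE=fe - signalled by the affix -za
KEL=ol - signalled by the affix -te
check: girgeapteza -> girgepteza -> girgepteza
lemma: girgeap; POLE=fe; KEL=ol


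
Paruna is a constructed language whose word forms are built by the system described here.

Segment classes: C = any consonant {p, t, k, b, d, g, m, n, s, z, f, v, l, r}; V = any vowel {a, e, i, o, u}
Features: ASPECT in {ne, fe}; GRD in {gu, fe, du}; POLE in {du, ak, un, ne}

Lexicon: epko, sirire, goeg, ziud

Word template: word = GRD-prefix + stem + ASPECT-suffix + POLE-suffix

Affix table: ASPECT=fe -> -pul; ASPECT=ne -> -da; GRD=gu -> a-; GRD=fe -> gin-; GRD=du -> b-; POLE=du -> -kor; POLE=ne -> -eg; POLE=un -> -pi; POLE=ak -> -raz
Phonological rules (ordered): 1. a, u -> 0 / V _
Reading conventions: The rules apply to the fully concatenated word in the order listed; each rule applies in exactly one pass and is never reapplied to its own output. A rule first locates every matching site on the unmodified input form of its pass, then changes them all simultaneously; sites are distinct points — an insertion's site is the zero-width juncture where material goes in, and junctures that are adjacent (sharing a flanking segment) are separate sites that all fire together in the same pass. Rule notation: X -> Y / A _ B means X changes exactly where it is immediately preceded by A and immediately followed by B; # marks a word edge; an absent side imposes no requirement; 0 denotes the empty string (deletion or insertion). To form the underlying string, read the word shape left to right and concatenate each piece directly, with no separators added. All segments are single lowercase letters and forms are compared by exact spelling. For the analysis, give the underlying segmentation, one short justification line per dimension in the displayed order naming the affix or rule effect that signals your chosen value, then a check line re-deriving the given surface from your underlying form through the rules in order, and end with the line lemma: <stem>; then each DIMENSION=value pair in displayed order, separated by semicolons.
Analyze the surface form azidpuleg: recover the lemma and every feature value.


underlying: a-ziud-pul-eg
ASPECT=fe - signalled by the affix -pul
GRD=gu - signalled by the affix a-
POLE=ne - signalled by the affix -eg
check: aziudpuleg -> azidpuleg
lemma: ziud; ASPECT=fe; GRD=gu; POLE=ne


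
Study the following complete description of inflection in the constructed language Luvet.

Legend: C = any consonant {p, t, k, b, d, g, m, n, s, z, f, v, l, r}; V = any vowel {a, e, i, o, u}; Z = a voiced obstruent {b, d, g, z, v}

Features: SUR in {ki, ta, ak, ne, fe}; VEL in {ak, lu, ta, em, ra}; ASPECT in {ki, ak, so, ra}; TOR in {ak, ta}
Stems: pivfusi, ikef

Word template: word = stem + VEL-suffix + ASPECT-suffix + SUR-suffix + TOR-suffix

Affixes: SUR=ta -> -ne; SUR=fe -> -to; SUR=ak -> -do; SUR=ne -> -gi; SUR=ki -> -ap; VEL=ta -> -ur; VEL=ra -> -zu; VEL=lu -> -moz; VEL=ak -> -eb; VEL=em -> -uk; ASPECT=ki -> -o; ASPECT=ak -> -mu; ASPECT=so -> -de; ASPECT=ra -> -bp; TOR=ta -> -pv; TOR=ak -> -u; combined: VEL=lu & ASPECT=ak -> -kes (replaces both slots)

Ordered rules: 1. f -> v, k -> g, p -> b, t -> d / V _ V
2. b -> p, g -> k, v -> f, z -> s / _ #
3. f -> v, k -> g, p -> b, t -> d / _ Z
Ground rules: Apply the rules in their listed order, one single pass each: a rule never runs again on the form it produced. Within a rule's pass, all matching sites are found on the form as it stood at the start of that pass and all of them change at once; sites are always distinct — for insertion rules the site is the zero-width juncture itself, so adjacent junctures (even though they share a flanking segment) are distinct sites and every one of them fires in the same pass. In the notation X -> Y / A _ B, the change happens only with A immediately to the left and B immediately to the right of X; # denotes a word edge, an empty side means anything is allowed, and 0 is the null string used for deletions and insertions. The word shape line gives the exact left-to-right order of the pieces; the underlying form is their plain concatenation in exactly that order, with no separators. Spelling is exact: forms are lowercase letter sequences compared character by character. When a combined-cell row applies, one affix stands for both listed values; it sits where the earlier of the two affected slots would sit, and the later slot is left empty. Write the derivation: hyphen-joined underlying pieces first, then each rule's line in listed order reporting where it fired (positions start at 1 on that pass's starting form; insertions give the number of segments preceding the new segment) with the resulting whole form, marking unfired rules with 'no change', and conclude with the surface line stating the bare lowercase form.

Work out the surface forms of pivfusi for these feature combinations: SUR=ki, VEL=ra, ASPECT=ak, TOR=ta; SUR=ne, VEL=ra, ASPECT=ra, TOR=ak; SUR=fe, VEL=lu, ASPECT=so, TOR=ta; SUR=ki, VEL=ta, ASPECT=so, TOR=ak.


cell SUR=ki, VEL=ra, ASPECT=ak, TOR=ta:
underlying: pivfusi-zu-mu-ap-pv
1. f -> v, k -> g, p -> b, t -> d / V _ V: no change
2. b -> p, g -> k, v -> f, z -> s / _ #: fires at position(s) 15: pivfusizumuappf
3. f -> v, k -> g, p -> b, t -> d / _ Z: no change
surface: pivfusizumuappf

cell SUR=ne, VEL=ra, ASPECT=ra, TOR=ak:
underlying: pivfusi-zu-bp-gi-u
1. f -> v, k -> g, p -> b, t -> d / V _ V: no change
2. b -> p, g -> k, v -> f, z -> s / _ #: no change
3. f -> v, k -> g, p -> b, t -> d / _ Z: fires at position(s) 11: pivfusizubbgiu
surface: pivfusizubbgiu

cell SUR=fe, VEL=lu, ASPECT=so, TOR=ta:
underlying: pivfusi-moz-de-to-pv
1. f -> v, k -> g, p -> b, t -> d / V _ V: fires at position(s) 13: pivfusimozdedopv
2. b -> p, g -> k, v -> f, z -> s / _ #: fires at position(s) 16: pivfusimozdedopf
3. f -> v, k -> g, p -> b, t -> d / _ Z: no change
surface: pivfusimozdedopf

cell SUR=ki, VEL=ta, ASPECT=so, TOR=ak:
underlying: pivfusi-ur-de-ap-u
1. f -> v, k -> g, p -> b, t -> d / V _ V: fires at position(s) 13: pivfusiurdeabu
2. b -> p, g -> k, v -> f, z -> s / _ #: no change
3. f -> v, k -> g, p -> b, t -> d / _ Z: no change
surface: pivfusiurdeabu


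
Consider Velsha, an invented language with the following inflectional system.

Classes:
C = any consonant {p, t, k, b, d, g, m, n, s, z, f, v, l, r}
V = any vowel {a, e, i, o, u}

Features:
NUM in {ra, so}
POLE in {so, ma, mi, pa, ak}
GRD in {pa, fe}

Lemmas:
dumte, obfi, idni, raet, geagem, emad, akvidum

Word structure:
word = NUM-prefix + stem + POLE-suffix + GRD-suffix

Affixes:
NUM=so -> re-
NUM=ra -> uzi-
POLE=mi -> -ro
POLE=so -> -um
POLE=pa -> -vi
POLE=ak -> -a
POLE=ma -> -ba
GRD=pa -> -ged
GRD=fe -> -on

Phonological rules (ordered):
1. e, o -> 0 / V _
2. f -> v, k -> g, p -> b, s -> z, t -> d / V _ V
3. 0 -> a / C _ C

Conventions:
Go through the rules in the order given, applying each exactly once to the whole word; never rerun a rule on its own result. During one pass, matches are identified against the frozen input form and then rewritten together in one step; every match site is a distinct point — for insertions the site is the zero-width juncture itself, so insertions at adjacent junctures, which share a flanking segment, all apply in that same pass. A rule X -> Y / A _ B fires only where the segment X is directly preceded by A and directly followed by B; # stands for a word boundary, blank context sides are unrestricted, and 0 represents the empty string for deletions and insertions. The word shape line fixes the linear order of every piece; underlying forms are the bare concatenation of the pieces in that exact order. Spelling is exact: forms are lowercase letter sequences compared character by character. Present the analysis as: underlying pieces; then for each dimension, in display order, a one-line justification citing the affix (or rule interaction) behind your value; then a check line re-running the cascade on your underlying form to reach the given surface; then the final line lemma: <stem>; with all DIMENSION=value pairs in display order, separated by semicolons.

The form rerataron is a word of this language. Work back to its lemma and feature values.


underlying: re-raet-ro-on
NUM=so - signalled by the affix re-
POLE=mi - signalled by the affix -ro
GRD=fe - signalled by the affix -on
check: reraetroon -> reratron -> reratron -> rerataron
lemma: raet; NUM=so; POLE=mi; GRD=fe


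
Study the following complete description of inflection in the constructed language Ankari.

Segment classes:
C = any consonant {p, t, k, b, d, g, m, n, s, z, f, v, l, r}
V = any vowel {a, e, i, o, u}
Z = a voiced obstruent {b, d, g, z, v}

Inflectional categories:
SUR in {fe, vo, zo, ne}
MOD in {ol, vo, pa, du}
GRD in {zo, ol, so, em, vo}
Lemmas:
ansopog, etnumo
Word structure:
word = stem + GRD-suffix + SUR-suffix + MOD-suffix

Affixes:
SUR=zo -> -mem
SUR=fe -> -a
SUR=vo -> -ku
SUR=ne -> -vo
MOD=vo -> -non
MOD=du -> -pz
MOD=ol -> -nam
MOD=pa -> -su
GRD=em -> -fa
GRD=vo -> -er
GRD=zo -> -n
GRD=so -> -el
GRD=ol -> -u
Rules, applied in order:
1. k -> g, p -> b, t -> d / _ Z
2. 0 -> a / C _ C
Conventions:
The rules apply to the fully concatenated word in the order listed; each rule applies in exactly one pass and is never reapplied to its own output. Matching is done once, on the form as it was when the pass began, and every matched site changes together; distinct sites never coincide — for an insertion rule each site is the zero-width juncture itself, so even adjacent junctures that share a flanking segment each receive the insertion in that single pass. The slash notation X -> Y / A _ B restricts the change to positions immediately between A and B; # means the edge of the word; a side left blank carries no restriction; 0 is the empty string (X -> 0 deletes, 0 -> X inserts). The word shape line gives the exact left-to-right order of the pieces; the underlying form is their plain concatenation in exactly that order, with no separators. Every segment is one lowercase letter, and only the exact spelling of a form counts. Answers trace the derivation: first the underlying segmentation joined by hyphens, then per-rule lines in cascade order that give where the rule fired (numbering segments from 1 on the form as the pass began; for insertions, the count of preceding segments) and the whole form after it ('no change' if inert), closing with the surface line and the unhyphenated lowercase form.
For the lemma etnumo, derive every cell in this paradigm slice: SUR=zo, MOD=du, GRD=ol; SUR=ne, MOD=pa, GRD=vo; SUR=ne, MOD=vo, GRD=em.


cell SUR=zo, MOD=du, GRD=ol:
underlying: etnumo-u-mem-pz
1. k -> g, p -> b, t -> d / _ Z: fires at position(s) 11: etnumoumembz
2. 0 -> a / C _ C: inserts after position(s) 2, 10, 11: etanumoumemabaz
surface: etanumoumemabaz

cell SUR=ne, MOD=pa, GRD=vo:
underlying: etnumo-er-vo-su
1. k -> g, p -> b, t -> d / _ Z: no change
2. 0 -> a / C _ C: inserts after position(s) 2, 8: etanumoeravosu
surface: etanumoeravosu

cell SUR=ne, MOD=vo, GRD=em:
underlying: etnumo-fa-vo-non
1. k -> g, p -> b, t -> d / _ Z: no change
2. 0 -> a / C _ C: inserts after position(s) 2: etanumofavonon
surface: etanumofavonon


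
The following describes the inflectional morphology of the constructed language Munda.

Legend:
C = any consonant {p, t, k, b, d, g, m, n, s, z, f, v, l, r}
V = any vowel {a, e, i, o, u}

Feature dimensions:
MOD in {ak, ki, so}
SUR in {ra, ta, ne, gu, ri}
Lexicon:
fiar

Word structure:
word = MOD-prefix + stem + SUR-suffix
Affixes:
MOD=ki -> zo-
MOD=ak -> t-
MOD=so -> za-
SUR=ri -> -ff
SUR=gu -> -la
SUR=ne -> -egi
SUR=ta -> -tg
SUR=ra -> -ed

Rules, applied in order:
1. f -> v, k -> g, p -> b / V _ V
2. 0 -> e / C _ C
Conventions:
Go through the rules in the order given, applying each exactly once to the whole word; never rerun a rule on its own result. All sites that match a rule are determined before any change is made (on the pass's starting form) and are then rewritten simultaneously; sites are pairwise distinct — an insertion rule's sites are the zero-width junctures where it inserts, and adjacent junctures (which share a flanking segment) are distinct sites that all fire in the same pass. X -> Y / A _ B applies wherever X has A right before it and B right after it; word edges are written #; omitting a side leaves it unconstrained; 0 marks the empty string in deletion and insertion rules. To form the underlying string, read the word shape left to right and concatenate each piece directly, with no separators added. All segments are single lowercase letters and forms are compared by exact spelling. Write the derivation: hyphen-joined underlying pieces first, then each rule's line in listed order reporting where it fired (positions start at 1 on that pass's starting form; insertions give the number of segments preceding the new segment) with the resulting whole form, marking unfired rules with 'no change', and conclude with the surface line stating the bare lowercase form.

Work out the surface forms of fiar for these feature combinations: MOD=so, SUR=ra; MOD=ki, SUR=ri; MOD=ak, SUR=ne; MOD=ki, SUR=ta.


cell MOD=so, SUR=ra:
underlying: za-fiar-ed
1. f -> v, k -> g, p -> b / V _ V: fires at position(s) 3: zaviared
2. 0 -> e / C _ C: no change
surface: zaviared

cell MOD=ki, SUR=ri:
underlying: zo-fiar-ff
1. f -> v, k -> g, p -> b / V _ V: fires at position(s) 3: zoviarff
2. 0 -> e / C _ C: inserts after position(s) 6, 7: zoviarefef
surface: zoviarefef

cell MOD=ak, SUR=ne:
underlying: t-fiar-egi
1. f -> v, k -> g, p -> b / V _ V: no change
2. 0 -> e / C _ C: inserts after position(s) 1: tefiaregi
surface: tefiaregi

cell MOD=ki, SUR=ta:
underlying: zo-fiar-tg
1. f -> v, k -> g, p -> b / V _ V: fires at position(s) 3: zoviartg
2. 0 -> e / C _ C: inserts after position(s) 6, 7: zoviareteg
surface: zoviareteg


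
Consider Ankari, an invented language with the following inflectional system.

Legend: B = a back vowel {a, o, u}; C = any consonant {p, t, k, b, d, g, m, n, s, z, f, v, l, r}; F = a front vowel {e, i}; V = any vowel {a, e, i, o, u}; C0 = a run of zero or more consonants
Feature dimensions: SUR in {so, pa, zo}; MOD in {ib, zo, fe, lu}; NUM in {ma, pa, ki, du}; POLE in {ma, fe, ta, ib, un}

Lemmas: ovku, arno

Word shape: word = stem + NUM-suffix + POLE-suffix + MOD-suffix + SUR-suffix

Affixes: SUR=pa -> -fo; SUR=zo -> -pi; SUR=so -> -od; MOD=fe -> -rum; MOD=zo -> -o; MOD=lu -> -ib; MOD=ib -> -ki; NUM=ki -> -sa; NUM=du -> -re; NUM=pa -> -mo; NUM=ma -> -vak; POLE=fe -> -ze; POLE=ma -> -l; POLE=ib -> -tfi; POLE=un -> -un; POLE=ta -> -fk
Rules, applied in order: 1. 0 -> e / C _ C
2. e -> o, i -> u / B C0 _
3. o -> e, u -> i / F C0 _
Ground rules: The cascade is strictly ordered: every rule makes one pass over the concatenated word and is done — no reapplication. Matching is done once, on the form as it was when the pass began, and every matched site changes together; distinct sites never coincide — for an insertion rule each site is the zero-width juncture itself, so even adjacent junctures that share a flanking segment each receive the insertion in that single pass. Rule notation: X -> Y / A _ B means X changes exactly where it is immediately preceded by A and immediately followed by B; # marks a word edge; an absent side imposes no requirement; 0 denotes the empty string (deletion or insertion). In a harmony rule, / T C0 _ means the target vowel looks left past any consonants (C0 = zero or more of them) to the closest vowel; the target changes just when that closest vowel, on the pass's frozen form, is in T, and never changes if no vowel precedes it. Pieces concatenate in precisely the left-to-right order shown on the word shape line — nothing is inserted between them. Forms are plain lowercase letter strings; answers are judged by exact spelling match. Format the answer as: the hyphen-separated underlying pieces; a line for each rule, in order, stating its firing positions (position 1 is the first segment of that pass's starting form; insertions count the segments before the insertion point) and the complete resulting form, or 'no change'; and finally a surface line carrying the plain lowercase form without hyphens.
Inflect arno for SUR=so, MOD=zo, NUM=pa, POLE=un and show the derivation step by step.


underlying: arno-mo-un-o-od
1. 0 -> e / C _ C: inserts after position(s) 2: arenomounood
2. e -> o, i -> u / B C0 _: fires at position(s) 3: aronomounood
3. o -> e, u -> i / F C0 _: no change
surface: aronomounood
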